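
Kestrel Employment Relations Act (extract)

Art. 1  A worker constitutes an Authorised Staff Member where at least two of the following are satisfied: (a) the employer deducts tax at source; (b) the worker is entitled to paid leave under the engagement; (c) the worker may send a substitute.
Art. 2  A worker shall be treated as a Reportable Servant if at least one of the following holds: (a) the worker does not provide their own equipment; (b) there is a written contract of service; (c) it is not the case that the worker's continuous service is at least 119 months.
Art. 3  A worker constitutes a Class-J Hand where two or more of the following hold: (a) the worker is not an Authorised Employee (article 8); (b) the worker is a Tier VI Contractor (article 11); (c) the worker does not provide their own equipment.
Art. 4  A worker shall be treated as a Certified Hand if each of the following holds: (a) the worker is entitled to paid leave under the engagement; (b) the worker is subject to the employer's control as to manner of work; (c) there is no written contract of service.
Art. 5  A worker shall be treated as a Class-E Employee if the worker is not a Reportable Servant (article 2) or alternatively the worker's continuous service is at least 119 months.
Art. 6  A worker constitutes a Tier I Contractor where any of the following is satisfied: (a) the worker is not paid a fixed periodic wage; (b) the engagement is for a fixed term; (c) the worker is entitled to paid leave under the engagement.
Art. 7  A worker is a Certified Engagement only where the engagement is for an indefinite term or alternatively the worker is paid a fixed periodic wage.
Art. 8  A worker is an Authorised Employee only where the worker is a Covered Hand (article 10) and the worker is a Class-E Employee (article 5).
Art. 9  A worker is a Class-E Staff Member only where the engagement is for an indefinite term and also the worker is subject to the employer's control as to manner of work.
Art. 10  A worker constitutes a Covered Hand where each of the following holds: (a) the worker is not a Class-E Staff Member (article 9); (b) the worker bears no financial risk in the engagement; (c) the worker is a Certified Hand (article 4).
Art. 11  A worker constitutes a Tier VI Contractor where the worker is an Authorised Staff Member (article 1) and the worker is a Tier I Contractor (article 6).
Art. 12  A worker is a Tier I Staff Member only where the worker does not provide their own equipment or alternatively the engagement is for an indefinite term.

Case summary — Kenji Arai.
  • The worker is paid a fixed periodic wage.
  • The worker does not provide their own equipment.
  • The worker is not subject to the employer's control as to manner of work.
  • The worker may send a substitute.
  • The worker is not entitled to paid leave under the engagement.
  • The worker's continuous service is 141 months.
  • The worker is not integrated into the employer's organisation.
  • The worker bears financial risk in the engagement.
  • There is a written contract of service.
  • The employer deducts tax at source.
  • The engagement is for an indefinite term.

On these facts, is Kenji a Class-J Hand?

Yes

article 9 — Class-E Staff Member: [the engagement is for an indefinite term? yes] AND [the worker is subject to the employer's control as to manner of work? no] → not satisfied.
article 4 — Certified Hand: [the worker is entitled to paid leave under the engagement? no] AND [the worker is subject to the employer's control as to manner of work? no] AND [there is no written contract of service? no] → not satisfied.
article 10 — Covered Hand: [not a Class-E Staff Member (article 9)? yes] AND [the worker bears no financial risk in the engagement? no] AND [Certified Hand (article 4)? no] → not satisfied.
article 2 — Reportable Servant: [the worker does not provide their own equipment? yes] OR [there is a written contract of service? yes] OR [worker's continuous service: 141 months ≥ 119 months? yes, so negated condition no] → satisfied.
article 5 — Class-E Employee: [not a Reportable Servant (article 2)? no] OR [worker's continuous service: 141 months ≥ 119 months? yes] → satisfied.
article 8 — Authorised Employee: [Covered Hand (article 10)? no] AND [Class-E Employee (article 5)? yes] → not satisfied.
article 1 — Authorised Staff Member: the employer deducts tax at source? yes; the worker is entitled to paid leave under the engagement? no; the worker may send a substitute? yes — 2 of 3 hold (need ≥2) → satisfied.
article 6 — Tier I Contractor: [the worker is not paid a fixed periodic wage? no] OR [the engagement is for a fixed term? no] OR [the worker is entitled to paid leave under the engagement? no] → not satisfied.
article 11 — Tier VI Contractor: [Authorised Staff Member (article 1)? yes] AND [Tier I Contractor (article 6)? no] → not satisfied.
article 3 — Class-J Hand: not an Authorised Employee (article 8)? yes; Tier VI Contractor (article 11)? no; the worker does not provide their own equipment? yes — 2 of 3 hold (need ≥2) → satisfied.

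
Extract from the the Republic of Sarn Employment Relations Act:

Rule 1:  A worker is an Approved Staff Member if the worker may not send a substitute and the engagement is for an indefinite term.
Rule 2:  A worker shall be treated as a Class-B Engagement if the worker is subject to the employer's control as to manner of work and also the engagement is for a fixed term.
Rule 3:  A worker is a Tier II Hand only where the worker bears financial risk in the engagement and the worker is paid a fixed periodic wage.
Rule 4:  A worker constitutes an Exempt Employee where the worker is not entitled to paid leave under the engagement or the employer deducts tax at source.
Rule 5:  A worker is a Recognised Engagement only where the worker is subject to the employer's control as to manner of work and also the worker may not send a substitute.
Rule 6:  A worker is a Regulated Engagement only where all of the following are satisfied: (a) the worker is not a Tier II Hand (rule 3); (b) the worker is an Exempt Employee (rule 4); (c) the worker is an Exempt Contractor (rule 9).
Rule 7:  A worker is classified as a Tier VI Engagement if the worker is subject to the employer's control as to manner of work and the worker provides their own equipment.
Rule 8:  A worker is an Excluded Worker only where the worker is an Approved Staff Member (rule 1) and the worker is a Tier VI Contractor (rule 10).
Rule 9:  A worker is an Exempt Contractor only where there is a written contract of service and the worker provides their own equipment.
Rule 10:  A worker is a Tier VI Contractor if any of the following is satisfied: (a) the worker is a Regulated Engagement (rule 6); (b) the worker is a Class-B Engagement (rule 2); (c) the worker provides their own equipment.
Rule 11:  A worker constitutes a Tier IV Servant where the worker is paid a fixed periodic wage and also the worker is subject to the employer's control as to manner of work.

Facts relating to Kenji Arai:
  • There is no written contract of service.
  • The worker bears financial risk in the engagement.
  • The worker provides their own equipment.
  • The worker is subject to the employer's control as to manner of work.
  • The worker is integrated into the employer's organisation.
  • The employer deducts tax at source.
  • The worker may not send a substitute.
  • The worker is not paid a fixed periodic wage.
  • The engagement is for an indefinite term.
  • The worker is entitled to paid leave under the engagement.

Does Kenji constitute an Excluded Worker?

Yes

rule 1 — Approved Staff Member: [the worker may not send a substitute? yes] AND [the engagement is for an indefinite term? yes] → satisfied.
rule 3 — Tier II Hand: [the worker bears financial risk in the engagement? yes] AND [the worker is paid a fixed periodic wage? no] → not satisfied.
rule 4 — Exempt Employee: [the worker is not entitled to paid leave under the engagement? no] OR [the employer deducts tax at source? yes] → satisfied.
rule 9 — Exempt Contractor: [there is a written contract of service? no] AND [the worker provides their own equipment? yes] → not satisfied.
rule 6 — Regulated Engagement: [not a Tier II Hand (rule 3)? yes] AND [Exempt Employee (rule 4)? yes] AND [Exempt Contractor (rule 9)? no] → not satisfied.
rule 2 — Class-B Engagement: [the worker is subject to the employer's control as to manner of work? yes] AND [the engagement is for a fixed term? no] → not satisfied.
rule 10 — Tier VI Contractor: [Regulated Engagement (rule 6)? no] OR [Class-B Engagement (rule 2)? no] OR [the worker provides their own equipment? yes] → satisfied.
rule 8 — Excluded Worker: [Approved Staff Member (rule 1)? yes] AND [Tier VI Contractor (rule 10)? yes] → satisfied.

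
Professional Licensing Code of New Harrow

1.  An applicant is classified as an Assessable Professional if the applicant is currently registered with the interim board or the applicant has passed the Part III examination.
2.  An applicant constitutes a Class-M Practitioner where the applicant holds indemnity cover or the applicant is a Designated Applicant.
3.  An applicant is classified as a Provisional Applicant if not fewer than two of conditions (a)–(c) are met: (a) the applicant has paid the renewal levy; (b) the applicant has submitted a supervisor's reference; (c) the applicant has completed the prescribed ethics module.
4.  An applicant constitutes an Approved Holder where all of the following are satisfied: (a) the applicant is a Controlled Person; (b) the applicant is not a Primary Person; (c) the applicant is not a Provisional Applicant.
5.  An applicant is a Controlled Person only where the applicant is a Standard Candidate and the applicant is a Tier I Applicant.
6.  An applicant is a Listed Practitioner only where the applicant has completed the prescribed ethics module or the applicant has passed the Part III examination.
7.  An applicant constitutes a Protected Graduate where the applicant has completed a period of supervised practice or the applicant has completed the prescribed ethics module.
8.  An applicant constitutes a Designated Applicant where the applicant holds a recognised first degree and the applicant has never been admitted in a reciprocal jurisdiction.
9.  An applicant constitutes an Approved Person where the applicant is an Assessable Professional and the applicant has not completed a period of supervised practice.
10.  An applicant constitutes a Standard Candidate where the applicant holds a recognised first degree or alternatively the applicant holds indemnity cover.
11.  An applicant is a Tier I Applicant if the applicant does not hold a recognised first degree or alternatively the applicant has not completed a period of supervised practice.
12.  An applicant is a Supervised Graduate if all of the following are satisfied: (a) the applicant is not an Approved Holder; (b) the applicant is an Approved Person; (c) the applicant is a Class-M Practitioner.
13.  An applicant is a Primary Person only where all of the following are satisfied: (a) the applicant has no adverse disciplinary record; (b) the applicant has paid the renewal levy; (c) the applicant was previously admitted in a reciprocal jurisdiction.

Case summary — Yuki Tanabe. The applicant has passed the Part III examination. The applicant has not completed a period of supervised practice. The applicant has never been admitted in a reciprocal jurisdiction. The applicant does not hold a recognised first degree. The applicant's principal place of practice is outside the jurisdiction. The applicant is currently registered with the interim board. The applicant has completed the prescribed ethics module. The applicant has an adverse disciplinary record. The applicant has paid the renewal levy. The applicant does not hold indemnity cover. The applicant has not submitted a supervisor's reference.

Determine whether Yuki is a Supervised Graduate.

paragraph 10 — Standard Candidate: [the applicant holds a recognised first degree? no] OR [the applicant holds indemnity cover? no] → not satisfied.
paragraph 11 — Tier I Applicant: [the applicant does not hold a recognised first degree? yes] OR [the applicant has not completed a period of supervised practice? yes] → satisfied.
paragraph 5 — Controlled Person: [Standard Candidate (paragraph 10)? no] AND [Tier I Applicant (paragraph 11)? yes] → not satisfied.
paragraph 13 — Primary Person: [the applicant has no adverse disciplinary record? no] AND [the applicant has paid the renewal levy? yes] AND [the applicant was previously admitted in a reciprocal jurisdiction? no] → not satisfied.
paragraph 3 — Provisional Applicant: the applicant has paid the renewal levy? yes; the applicant has submitted a supervisor's reference? no; the applicant has completed the prescribed ethics module? yes — 2 of 3 hold (need ≥2) → satisfied.
paragraph 4 — Approved Holder: [Controlled Person (paragraph 5)? no] AND [not a Primary Person (paragraph 13)? yes] AND [not a Provisional Applicant (paragraph 3)? no] → not satisfied.
paragraph 1 — Assessable Professional: [the applicant is currently registered with the interim board? yes] OR [the applicant has passed the Part III examination? yes] → satisfied.
paragraph 9 — Approved Person: [Assessable Professional (paragraph 1)? yes] AND [the applicant has not completed a period of supervised practice? yes] → satisfied.
paragraph 8 — Designated Applicant: [the applicant holds a recognised first degree? no] AND [the applicant has never been admitted in a reciprocal jurisdiction? yes] → not satisfied.
paragraph 2 — Class-M Practitioner: [the applicant holds indemnity cover? no] OR [Designated Applicant (paragraph 8)? no] → not satisfied.
paragraph 12 — Supervised Graduate: [not an Approved Holder (paragraph 4)? yes] AND [Approved Person (paragraph 9)? yes] AND [Class-M Practitioner (paragraph 2)? no] → not satisfied.

No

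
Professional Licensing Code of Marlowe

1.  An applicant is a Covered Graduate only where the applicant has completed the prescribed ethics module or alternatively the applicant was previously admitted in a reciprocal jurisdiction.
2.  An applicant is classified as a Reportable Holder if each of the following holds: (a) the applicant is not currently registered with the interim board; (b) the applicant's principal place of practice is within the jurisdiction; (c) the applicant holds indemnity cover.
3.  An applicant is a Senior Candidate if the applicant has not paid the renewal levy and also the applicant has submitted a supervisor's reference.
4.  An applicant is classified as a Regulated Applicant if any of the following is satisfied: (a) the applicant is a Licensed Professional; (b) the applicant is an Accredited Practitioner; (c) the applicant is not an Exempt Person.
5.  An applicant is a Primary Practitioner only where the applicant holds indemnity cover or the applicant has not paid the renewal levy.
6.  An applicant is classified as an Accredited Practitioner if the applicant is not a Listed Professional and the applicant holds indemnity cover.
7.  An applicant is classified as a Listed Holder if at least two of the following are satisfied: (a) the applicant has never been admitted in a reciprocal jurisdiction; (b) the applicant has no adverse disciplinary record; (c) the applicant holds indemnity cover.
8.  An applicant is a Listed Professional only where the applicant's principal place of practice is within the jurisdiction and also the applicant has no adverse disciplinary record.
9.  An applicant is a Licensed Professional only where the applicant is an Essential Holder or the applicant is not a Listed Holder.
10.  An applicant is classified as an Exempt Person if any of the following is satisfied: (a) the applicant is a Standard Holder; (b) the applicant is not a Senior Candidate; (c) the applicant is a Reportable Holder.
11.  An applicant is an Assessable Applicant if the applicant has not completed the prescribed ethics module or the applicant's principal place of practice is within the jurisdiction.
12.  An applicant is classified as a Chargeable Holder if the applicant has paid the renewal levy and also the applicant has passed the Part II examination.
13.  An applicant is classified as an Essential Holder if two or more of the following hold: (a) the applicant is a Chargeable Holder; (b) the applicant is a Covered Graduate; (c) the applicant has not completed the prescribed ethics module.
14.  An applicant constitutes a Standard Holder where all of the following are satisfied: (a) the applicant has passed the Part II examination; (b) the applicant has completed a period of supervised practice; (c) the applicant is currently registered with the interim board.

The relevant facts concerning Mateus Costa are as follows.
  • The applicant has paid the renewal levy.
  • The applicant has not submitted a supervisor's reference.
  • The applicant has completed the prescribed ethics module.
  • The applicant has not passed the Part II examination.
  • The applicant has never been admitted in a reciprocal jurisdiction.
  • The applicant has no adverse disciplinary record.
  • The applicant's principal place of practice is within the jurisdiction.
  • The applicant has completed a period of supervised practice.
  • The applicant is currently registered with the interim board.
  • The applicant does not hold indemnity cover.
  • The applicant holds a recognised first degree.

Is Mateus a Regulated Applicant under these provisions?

No

Under paragraph 12: the applicant has paid the renewal levy? yes; and the applicant has passed the Part II examination? no. So the applicant is not a Chargeable Holder.
Under paragraph 1: the applicant has completed the prescribed ethics module? yes; or the applicant was previously admitted in a reciprocal jurisdiction? no. So the applicant is a Covered Graduate.
Under paragraph 13: Chargeable Holder (paragraph 12)? no; Covered Graduate (paragraph 1)? yes; the applicant has not completed the prescribed ethics module? no — 1 of 3 hold (need ≥2) → not satisfied.
Under paragraph 7: the applicant has never been admitted in a reciprocal jurisdiction? yes; the applicant has no adverse disciplinary record? yes; the applicant holds indemnity cover? no — 2 of 3 hold (need ≥2) → satisfied.
Under paragraph 9: Essential Holder (paragraph 13)? no; or not a Listed Holder (paragraph 7)? no. So the applicant is not a Licensed Professional.
Under paragraph 8: the applicant's principal place of practice is within the jurisdiction? yes; and the applicant has no adverse disciplinary record? yes. So the applicant is a Listed Professional.
Under paragraph 6: not a Listed Professional (paragraph 8)? no; and the applicant holds indemnity cover? no. So the applicant is not an Accredited Practitioner.
Under paragraph 14: the applicant has passed the Part II examination? no; and the applicant has completed a period of supervised practice? yes; and the applicant is currently registered with the interim board? yes. So the applicant is not a Standard Holder.
Under paragraph 3: the applicant has not paid the renewal levy? no; and the applicant has submitted a supervisor's reference? no. So the applicant is not a Senior Candidate.
Under paragraph 2: the applicant is not currently registered with the interim board? no; and the applicant's principal place of practice is within the jurisdiction? yes; and the applicant holds indemnity cover? no. So the applicant is not a Reportable Holder.
Under paragraph 10: Standard Holder (paragraph 14)? no; or not a Senior Candidate (paragraph 3)? yes; or Reportable Holder (paragraph 2)? no. So the applicant is an Exempt Person.
Under paragraph 4: Licensed Professional (paragraph 9)? no; or Accredited Practitioner (paragraph 6)? no; or not an Exempt Person (paragraph 10)? no. So the applicant is not a Regulated Applicant.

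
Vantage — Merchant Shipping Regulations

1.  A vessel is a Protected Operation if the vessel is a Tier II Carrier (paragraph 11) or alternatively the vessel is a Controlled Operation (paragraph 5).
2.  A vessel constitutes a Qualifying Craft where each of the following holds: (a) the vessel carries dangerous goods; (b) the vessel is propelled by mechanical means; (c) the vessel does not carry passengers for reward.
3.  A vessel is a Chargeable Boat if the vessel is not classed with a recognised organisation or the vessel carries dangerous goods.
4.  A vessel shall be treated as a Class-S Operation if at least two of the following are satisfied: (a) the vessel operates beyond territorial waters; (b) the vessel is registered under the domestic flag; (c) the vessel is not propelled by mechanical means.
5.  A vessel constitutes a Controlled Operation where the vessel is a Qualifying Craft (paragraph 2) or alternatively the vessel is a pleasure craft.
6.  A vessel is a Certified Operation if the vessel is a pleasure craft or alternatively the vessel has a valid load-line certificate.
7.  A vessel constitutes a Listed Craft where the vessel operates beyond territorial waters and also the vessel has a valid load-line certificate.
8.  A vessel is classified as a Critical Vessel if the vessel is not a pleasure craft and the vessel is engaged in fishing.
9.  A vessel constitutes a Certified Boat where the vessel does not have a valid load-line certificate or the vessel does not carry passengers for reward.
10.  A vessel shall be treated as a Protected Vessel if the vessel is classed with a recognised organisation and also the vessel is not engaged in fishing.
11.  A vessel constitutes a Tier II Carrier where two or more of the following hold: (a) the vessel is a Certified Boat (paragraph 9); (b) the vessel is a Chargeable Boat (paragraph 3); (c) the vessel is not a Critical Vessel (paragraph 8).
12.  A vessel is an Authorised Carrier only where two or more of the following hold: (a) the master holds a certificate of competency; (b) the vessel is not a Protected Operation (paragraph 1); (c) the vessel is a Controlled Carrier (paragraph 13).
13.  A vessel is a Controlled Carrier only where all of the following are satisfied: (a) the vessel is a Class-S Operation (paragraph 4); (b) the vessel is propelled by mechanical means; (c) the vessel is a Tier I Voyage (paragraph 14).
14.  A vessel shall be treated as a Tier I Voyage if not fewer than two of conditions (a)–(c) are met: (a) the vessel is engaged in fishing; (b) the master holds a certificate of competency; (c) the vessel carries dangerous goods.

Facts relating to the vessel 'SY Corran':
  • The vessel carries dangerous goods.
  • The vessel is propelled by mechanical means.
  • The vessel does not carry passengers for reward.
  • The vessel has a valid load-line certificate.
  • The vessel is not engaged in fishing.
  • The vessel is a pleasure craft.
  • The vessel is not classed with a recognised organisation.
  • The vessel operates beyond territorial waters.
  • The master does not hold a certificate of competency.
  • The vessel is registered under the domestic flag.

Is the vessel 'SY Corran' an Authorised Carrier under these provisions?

No

paragraph 9 — Certified Boat: [the vessel does not have a valid load-line certificate? no] OR [the vessel does not carry passengers for reward? yes] → satisfied.
paragraph 3 — Chargeable Boat: [the vessel is not classed with a recognised organisation? yes] OR [the vessel carries dangerous goods? yes] → satisfied.
paragraph 8 — Critical Vessel: [the vessel is not a pleasure craft? no] AND [the vessel is engaged in fishing? no] → not satisfied.
paragraph 11 — Tier II Carrier: Certified Boat (paragraph 9)? yes; Chargeable Boat (paragraph 3)? yes; not a Critical Vessel (paragraph 8)? yes — 3 of 3 hold (need ≥2) → satisfied.
paragraph 2 — Qualifying Craft: [the vessel carries dangerous goods? yes] AND [the vessel is propelled by mechanical means? yes] AND [the vessel does not carry passengers for reward? yes] → satisfied.
paragraph 5 — Controlled Operation: [Qualifying Craft (paragraph 2)? yes] OR [the vessel is a pleasure craft? yes] → satisfied.
paragraph 1 — Protected Operation: [Tier II Carrier (paragraph 11)? yes] OR [Controlled Operation (paragraph 5)? yes] → satisfied.
paragraph 4 — Class-S Operation: the vessel operates beyond territorial waters? yes; the vessel is registered under the domestic flag? yes; the vessel is not propelled by mechanical means? no — 2 of 3 hold (need ≥2) → satisfied.
paragraph 14 — Tier I Voyage: the vessel is engaged in fishing? no; the master holds a certificate of competency? no; the vessel carries dangerous goods? yes — 1 of 3 hold (need ≥2) → not satisfied.
paragraph 13 — Controlled Carrier: [Class-S Operation (paragraph 4)? yes] AND [the vessel is propelled by mechanical means? yes] AND [Tier I Voyage (paragraph 14)? no] → not satisfied.
paragraph 12 — Authorised Carrier: the master holds a certificate of competency? no; not a Protected Operation (paragraph 1)? no; Controlled Carrier (paragraph 13)? no — 0 of 3 hold (need ≥2) → not satisfied.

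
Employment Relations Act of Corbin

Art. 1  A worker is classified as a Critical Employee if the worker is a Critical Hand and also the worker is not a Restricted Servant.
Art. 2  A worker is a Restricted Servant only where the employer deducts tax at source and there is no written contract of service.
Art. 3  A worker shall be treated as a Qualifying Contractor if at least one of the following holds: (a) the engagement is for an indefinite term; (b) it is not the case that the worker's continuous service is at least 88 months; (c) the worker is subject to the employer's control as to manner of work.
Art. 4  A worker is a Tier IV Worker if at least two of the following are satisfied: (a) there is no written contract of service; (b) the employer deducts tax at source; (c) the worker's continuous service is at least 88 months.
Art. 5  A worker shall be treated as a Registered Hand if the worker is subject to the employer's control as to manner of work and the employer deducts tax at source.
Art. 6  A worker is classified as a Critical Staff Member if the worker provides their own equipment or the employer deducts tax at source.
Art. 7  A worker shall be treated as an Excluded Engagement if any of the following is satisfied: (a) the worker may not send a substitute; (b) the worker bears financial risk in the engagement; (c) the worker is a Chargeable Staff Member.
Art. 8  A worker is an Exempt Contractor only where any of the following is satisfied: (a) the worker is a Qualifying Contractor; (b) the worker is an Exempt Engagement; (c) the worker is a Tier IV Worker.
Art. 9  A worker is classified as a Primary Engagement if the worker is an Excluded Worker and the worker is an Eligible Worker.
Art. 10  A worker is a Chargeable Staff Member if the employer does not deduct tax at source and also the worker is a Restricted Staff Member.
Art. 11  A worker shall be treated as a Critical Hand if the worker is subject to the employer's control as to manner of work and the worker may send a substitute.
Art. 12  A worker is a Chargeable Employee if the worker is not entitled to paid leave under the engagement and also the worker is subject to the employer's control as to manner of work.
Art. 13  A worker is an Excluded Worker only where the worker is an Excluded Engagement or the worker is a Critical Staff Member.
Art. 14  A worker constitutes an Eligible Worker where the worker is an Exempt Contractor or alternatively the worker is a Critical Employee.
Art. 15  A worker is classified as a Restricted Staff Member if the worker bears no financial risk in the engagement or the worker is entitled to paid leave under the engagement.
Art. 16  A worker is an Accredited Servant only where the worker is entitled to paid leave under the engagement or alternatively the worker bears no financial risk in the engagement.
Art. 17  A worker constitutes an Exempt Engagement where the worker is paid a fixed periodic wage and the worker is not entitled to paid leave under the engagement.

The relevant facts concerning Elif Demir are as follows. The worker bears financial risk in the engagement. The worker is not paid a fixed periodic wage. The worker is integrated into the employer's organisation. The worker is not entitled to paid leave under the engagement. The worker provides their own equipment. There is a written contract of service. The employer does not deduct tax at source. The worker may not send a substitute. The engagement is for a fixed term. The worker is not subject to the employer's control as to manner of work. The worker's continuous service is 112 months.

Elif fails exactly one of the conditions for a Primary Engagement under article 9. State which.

Eligible Worker

article 15 — Restricted Staff Member: [the worker bears no financial risk in the engagement? no] OR [the worker is entitled to paid leave under the engagement? no] → not satisfied.
article 10 — Chargeable Staff Member: [the employer does not deduct tax at source? yes] AND [Restricted Staff Member (article 15)? no] → not satisfied.
article 7 — Excluded Engagement: [the worker may not send a substitute? yes] OR [the worker bears financial risk in the engagement? yes] OR [Chargeable Staff Member (article 10)? no] → satisfied.
article 6 — Critical Staff Member: [the worker provides their own equipment? yes] OR [the employer deducts tax at source? no] → satisfied.
article 13 — Excluded Worker: [Excluded Engagement (article 7)? yes] OR [Critical Staff Member (article 6)? yes] → satisfied.
article 3 — Qualifying Contractor: [the engagement is for an indefinite term? no] OR [worker's continuous service: 112 months ≥ 88 months? yes, so negated condition no] OR [the worker is subject to the employer's control as to manner of work? no] → not satisfied.
article 17 — Exempt Engagement: [the worker is paid a fixed periodic wage? no] AND [the worker is not entitled to paid leave under the engagement? yes] → not satisfied.
article 4 — Tier IV Worker: there is no written contract of service? no; the employer deducts tax at source? no; worker's continuous service: 112 months ≥ 88 months? yes — 1 of 3 hold (need ≥2) → not satisfied.
article 8 — Exempt Contractor: [Qualifying Contractor (article 3)? no] OR [Exempt Engagement (article 17)? no] OR [Tier IV Worker (article 4)? no] → not satisfied.
article 11 — Critical Hand: [the worker is subject to the employer's control as to manner of work? no] AND [the worker may send a substitute? no] → not satisfied.
article 2 — Restricted Servant: [the employer deducts tax at source? no] AND [there is no written contract of service? no] → not satisfied.
article 1 — Critical Employee: [Critical Hand (article 11)? no] AND [not a Restricted Servant (article 2)? yes] → not satisfied.
article 14 — Eligible Worker: [Exempt Contractor (article 8)? no] OR [Critical Employee (article 1)? no] → not satisfied.
article 9 — Primary Engagement: [Excluded Worker (article 13)? yes] AND [Eligible Worker (article 14)? no] → not satisfied.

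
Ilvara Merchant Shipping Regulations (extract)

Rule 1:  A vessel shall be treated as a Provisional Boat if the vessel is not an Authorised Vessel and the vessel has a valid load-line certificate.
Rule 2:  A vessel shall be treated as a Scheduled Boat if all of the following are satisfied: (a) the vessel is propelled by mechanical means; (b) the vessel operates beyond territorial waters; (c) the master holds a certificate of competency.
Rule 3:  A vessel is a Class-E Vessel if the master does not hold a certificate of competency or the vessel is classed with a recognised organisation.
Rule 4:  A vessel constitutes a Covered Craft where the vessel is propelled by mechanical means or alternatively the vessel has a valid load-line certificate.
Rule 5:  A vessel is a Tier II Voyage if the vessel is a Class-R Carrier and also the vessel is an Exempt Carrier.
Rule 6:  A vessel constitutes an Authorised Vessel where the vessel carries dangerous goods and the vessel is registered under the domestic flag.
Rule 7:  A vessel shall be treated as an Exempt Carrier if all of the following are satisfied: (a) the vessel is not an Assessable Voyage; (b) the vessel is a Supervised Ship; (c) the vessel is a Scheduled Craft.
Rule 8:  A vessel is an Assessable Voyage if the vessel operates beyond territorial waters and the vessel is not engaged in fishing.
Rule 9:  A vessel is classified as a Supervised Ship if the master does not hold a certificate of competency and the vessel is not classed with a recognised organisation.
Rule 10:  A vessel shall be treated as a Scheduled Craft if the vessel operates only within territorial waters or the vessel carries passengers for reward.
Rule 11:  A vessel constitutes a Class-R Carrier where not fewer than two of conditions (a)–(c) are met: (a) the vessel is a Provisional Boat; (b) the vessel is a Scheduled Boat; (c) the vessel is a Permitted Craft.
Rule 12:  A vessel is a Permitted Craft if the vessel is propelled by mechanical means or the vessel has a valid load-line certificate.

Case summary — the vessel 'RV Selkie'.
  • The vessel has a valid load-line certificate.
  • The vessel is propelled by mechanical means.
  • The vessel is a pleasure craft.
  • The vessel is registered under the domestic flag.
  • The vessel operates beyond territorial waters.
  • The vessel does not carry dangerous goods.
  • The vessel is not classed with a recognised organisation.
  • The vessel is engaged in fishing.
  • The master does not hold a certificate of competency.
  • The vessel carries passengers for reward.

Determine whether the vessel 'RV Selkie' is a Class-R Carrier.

rule 6 — Authorised Vessel: [the vessel carries dangerous goods? no] AND [the vessel is registered under the domestic flag? yes] → not satisfied.
rule 1 — Provisional Boat: [not an Authorised Vessel (rule 6)? yes] AND [the vessel has a valid load-line certificate? yes] → satisfied.
rule 2 — Scheduled Boat: [the vessel is propelled by mechanical means? yes] AND [the vessel operates beyond territorial waters? yes] AND [the master holds a certificate of competency? no] → not satisfied.
rule 12 — Permitted Craft: [the vessel is propelled by mechanical means? yes] OR [the vessel has a valid load-line certificate? yes] → satisfied.
rule 11 — Class-R Carrier: Provisional Boat (rule 1)? yes; Scheduled Boat (rule 2)? no; Permitted Craft (rule 12)? yes — 2 of 3 hold (need ≥2) → satisfied.

Yes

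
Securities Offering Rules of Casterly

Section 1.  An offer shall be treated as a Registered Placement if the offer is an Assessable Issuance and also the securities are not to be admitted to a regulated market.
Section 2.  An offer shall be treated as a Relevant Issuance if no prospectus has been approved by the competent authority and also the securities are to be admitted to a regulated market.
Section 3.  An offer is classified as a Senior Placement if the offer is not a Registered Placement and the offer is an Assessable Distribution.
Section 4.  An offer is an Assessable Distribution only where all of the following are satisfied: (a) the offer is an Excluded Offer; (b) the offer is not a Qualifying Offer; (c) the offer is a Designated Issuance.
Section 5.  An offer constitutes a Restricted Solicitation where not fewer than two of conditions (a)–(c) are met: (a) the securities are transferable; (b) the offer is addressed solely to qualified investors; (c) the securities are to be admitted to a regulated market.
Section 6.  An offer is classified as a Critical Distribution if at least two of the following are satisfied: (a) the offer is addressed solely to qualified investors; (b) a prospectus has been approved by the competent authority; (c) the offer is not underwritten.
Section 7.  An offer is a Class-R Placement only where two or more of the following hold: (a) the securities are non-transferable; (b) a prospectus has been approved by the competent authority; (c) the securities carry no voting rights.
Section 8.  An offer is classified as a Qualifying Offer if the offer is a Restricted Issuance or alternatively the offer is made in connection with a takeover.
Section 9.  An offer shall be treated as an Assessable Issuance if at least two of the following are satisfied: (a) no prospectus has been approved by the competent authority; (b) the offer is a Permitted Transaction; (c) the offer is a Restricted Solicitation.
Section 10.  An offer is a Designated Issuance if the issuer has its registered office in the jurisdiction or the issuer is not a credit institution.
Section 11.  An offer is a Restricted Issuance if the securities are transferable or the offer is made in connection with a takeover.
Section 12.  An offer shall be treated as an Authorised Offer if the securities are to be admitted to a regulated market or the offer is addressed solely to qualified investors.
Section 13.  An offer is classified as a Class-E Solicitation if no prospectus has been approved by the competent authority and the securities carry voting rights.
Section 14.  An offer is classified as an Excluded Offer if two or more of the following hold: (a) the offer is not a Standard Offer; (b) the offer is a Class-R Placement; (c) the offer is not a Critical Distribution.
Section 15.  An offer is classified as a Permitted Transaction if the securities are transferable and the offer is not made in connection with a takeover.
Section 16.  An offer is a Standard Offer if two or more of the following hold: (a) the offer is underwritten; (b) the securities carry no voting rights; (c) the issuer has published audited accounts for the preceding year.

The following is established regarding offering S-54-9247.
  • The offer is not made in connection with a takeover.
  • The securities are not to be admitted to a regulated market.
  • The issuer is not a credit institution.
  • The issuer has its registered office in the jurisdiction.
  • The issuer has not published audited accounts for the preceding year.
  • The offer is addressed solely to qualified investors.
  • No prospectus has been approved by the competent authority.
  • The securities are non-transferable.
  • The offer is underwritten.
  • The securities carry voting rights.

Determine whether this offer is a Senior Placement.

section 15 — Permitted Transaction: [the securities are transferable? no] AND [the offer is not made in connection with a takeover? yes] → not satisfied.
section 5 — Restricted Solicitation: the securities are transferable? no; the offer is addressed solely to qualified investors? yes; the securities are to be admitted to a regulated market? no — 1 of 3 hold (need ≥2) → not satisfied.
section 9 — Assessable Issuance: no prospectus has been approved by the competent authority? yes; Permitted Transaction (section 15)? no; Restricted Solicitation (section 5)? no — 1 of 3 hold (need ≥2) → not satisfied.
section 1 — Registered Placement: [Assessable Issuance (section 9)? no] AND [the securities are not to be admitted to a regulated market? yes] → not satisfied.
section 16 — Standard Offer: the offer is underwritten? yes; the securities carry no voting rights? no; the issuer has published audited accounts for the preceding year? no — 1 of 3 hold (need ≥2) → not satisfied.
section 7 — Class-R Placement: the securities are non-transferable? yes; a prospectus has been approved by the competent authority? no; the securities carry no voting rights? no — 1 of 3 hold (need ≥2) → not satisfied.
section 6 — Critical Distribution: the offer is addressed solely to qualified investors? yes; a prospectus has been approved by the competent authority? no; the offer is not underwritten? no — 1 of 3 hold (need ≥2) → not satisfied.
section 14 — Excluded Offer: not a Standard Offer (section 16)? yes; Class-R Placement (section 7)? no; not a Critical Distribution (section 6)? yes — 2 of 3 hold (need ≥2) → satisfied.
section 11 — Restricted Issuance: [the securities are transferable? no] OR [the offer is made in connection with a takeover? no] → not satisfied.
section 8 — Qualifying Offer: [Restricted Issuance (section 11)? no] OR [the offer is made in connection with a takeover? no] → not satisfied.
section 10 — Designated Issuance: [the issuer has its registered office in the jurisdiction? yes] OR [the issuer is not a credit institution? yes] → satisfied.
section 4 — Assessable Distribution: [Excluded Offer (section 14)? yes] AND [not a Qualifying Offer (section 8)? yes] AND [Designated Issuance (section 10)? yes] → satisfied.
section 3 — Senior Placement: [not a Registered Placement (section 1)? yes] AND [Assessable Distribution (section 4)? yes] → satisfied.

Yes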